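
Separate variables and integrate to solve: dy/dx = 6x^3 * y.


Separate variables: dy/y = 6x^3 dx.
Integrate: ln|y| = (3/2)x^4 + C₀.
Exponentiate: y = Ce^((3/2)x^4).


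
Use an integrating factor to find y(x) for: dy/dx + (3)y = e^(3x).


P(x) = 3 ⇒ μ = e^(3x).
(μ y)' = e^(6x) ⇒ μ y = e^(6x)/6 + C.
Divide by μ: y = (1/6)e^(3x) + Ce^(-3x).


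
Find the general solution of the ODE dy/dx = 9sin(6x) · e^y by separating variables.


Separate: e^(-y) dy = 9sin(6x) dx.
Integrate: -e^(-y) = -(3/2)cos(6x) + C₀.
Rearrange: e^(-y) = (3/2)cos(6x) + C.


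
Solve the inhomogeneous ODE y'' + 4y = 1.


Homogeneous part: r² + 4 = 0 ⇒ r = ±2i, so y_h = C₁cos(2x) + C₂sin(2x).
Try constant y_p = A; plug in: 4A = 1 ⇒ A = 1/4.
General solution: y = C₁cos(2x) + C₂sin(2x) + 1/4.


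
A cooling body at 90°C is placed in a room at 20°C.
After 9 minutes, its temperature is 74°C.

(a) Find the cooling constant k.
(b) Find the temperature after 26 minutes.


Newton's law: T(t) = T_a + (T₀ - T_a)e^(-kt).
(a) Use T(9) = 74: (74 - 20)/(90 - 20) = e^(-k·9), so k = -ln(0.771)/9 ≈ 0.0288.
(b) Apply k to t = 26: T(26) = 20 + (70)e^(-0.750) ≈ 53.1°C.


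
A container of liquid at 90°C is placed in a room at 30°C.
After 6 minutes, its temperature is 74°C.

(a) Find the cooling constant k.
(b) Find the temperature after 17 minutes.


Newton's law: T(t) = T_a + (T₀ - T_a)e^(-kt).
(a) Use T(6) = 74: (74 - 30)/(90 - 30) = e^(-k·6), so k = -ln(0.733)/6 ≈ 0.0517.
(b) Apply k to t = 17: T(17) = 30 + (60)e^(-0.879) ≈ 54.9°C.


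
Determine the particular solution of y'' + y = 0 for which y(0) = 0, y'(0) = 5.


Characteristic roots of r² + 1 = 0 are ±1i, so y = C₁cos(x) + C₂sin(x).
Apply y(0) = 0: C₁ = 0. Differentiate and apply y'(0) = 5: 1·C₂ = 5, so C₂ = 5.
Particular solution: y = 5sin(x).


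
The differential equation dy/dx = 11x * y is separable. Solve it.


Separate variables: dy/y = 11x dx.
Integrate: ln|y| = (11/2)x^2 + C₀.
Exponentiate: y = Ce^((11/2)x^2).


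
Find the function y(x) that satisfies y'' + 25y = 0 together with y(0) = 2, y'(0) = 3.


Characteristic roots of r² + 25 = 0 are ±5i, so y = C₁cos(5x) + C₂sin(5x).
Apply y(0) = 2: C₁ = 2. Differentiate and apply y'(0) = 3: 5·C₂ = 3, so C₂ = 3/5.
Particular solution: y = 2cos(5x) + (3/5)sin(5x).


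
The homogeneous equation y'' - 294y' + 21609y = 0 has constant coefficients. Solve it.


Characteristic equation: r² - 294r + 21609 = 0, i.e. (r - 147)² = 0.
Repeated root r = 147; include an x factor for the second linearly independent solution.
General solution: y = (C₁ + C₂x)e^(147x).


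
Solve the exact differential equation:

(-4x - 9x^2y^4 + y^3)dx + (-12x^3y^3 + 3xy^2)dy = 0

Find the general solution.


Check exactness: ∂M/∂y = -36x^2y^3 + 3y^2 and ∂N/∂x = -36x^2y^3 + 3y^2; equal, so the equation is exact.
Integrate M with respect to x (treating y as constant): ∫M dx = -2x^2 - 3x^3y^4 + xy^3 + h(y).
Differentiate w.r.t. y and set equal to N: all terms match, so h'(y) = 0 and h is a constant absorbed into C.
General solution: -2x^2 - 3x^3y^4 + xy^3 = C.


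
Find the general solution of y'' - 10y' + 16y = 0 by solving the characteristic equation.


Characteristic equation: r² - 10r + 16 = 0.
Factor: (r - 8)(r - 2) = 0 ⇒ r = 8, 2 (distinct real).
General solution: y = C₁e^(8x) + C₂e^(2x).


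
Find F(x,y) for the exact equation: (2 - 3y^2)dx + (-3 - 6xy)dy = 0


Check exactness: ∂M/∂y = -6y and ∂N/∂x = -6y; equal, so the equation is exact.
Integrate M with respect to x (treating y as constant): ∫M dx = 2x - 3xy^2 + h(y).
Differentiate w.r.t. y and set equal to N: the x-dependent terms already match, leaving h'(y) = -3. Integrate: h(y) = -3y.
So F(x,y) = 2x - 3y - 3xy^2.
General solution: 2x - 3y - 3xy^2 = C.


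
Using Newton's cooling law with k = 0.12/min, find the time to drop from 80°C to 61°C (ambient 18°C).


From T(t) = T_a + (T₀ - T_a)e^(-kt), set T(t) = 61:
(61 - 18) / (80 - 18) = e^(-0.12t), so t = -ln(0.694)/0.12 ≈ 3.0 minutes.


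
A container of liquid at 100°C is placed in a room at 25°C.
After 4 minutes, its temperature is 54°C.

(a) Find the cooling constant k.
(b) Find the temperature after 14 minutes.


Newton's law: T(t) = T_a + (T₀ - T_a)e^(-kt).
(a) Use T(4) = 54: (54 - 25)/(100 - 25) = e^(-k·4), so k = -ln(0.387)/4 ≈ 0.2375.
(b) Apply k to t = 14: T(14) = 25 + (75)e^(-3.326) ≈ 27.7°C.


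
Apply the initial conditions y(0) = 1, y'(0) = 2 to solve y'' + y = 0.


Characteristic roots of r² + 1 = 0 are ±1i, so y = C₁cos(x) + C₂sin(x).
Apply y(0) = 1: C₁ = 1. Differentiate and apply y'(0) = 2: 1·C₂ = 2, so C₂ = 2.
Particular solution: y = cos(x) + 2sin(x).


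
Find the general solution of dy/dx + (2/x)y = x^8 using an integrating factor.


P(x) = 2/x ⇒ μ = x^2.
(x^2 y)' = x^10 ⇒ x^2 y = x^11/(11) + C.
Solve for y: y = (1/11)x^9 + C/x^2.


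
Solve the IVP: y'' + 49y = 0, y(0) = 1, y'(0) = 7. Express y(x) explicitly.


Characteristic roots of r² + 49 = 0 are ±7i, so y = C₁cos(7x) + C₂sin(7x).
Apply y(0) = 1: C₁ = 1. Differentiate and apply y'(0) = 7: 7·C₂ = 7, so C₂ = 1.
Particular solution: y = cos(7x) + sin(7x).


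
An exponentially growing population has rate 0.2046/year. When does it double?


Exponential growth: P(t) = P₀ e^(0.2046t). Set P(t)/P₀ = 2: e^(0.2046t) = 2.
Solve: t = ln(2)/0.2046 ≈ 3.39 years.


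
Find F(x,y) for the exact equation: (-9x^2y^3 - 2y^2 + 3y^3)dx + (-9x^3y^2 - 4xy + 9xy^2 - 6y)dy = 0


Check exactness: ∂M/∂y = -27x^2y^2 - 4y + 9y^2 and ∂N/∂x = -27x^2y^2 - 4y + 9y^2; equal, so the equation is exact.
Integrate M with respect to x (treating y as constant): ∫M dx = -3x^3y^3 - 2xy^2 + 3xy^3 + h(y).
Differentiate w.r.t. y and set equal to N: the x-dependent terms already match, leaving h'(y) = -6y. Integrate: h(y) = -3y^2.
So F(x,y) = -3x^3y^3 - 2xy^2 + 3xy^3 - 3y^2.
General solution: -3x^3y^3 - 2xy^2 + 3xy^3 - 3y^2 = C.


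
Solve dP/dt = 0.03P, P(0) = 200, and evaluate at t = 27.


The ODE dP/dt = 0.03P has solution P(t) = P(0)e^(0.03t).
Substitute P(0) = 200 and t = 27: P(27) = 200 e^(0.81) ≈ 450.


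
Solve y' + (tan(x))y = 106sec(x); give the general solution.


P(x) = tan(x) ⇒ μ = e^(∫tan(x)dx) = sec(x).
(sec(x) y)' = 106sec²(x) ⇒ sec(x) y = 106tan(x) + C.
Multiply by cos(x): y = 106sin(x) + C·cos(x).


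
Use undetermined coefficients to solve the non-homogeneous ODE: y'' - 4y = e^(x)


Characteristic roots of r² - 4 = 0 are -2, 2.
y_h = C₁e^(-2x) + C₂e^(2x).
Forcing exponent 1 is not a characteristic root; try y_p = Ae^(x).
Substitute: A·(1 + (0)·1 + (-4)) = A·-3 = 1, so A = -1/3.
General solution: y = C₁e^(-2x) + C₂e^(2x) - (1/3)e^(x).


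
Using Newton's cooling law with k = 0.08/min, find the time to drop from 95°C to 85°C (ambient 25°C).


From T(t) = T_a + (T₀ - T_a)e^(-kt), set T(t) = 85:
(85 - 25) / (95 - 25) = e^(-0.08t), so t = -ln(0.857)/0.08 ≈ 1.9 minutes.


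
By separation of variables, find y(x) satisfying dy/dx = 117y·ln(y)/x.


Separate: dy/[y ln(y)] = 117 dx/x.
Substitute u = ln(y): du/u = 117 dx/x.
Integrate: ln|ln(y)| = 117ln|x| + C₀, hence ln(y) = C·x^117.


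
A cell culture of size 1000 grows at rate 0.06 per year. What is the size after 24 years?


The ODE dP/dt = 0.06P has solution P(t) = P(0)e^(0.06t).
Substitute P(0) = 1000 and t = 24: P(24) = 1000 e^(1.44) ≈ 4221.


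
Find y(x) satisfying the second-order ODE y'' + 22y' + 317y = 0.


Characteristic equation: r² + 22r + 317 = 0.
Discriminant is negative; roots r = -11 ± 14i (complex conjugate pair).
General solution uses e^(α x)(C₁ cos(β x) + C₂ sin(β x)): y = e^(-11x)(C₁cos(14x) + C₂sin(14x)).


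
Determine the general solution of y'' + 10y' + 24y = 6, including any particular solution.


Characteristic roots of r² + 10r + 24 = 0 are -6, -4.
y_h = C₁e^(-6x) + C₂e^(-4x).
Constant forcing; try y_p = A. Then 24A = 6 ⇒ A = 1/4.
General solution: y = C₁e^(-6x) + C₂e^(-4x) + 1/4.


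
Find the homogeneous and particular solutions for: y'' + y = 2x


Homogeneous: r² + 1 = 0 ⇒ r = ±1i, y_h = C₁cos(x) + C₂sin(x).
Polynomial forcing; try y_p = Ax + B. Then y_p'' + 1 y_p = 1(Ax + B) = 2x, so B = 0 and A = 2.
General solution: y = C₁cos(x) + C₂sin(x) + 2x.


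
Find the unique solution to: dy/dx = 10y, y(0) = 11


General solution of y' = 10y is y = Ce^(10x).
Apply y(0) = 11: C = 11.
Particular solution: y = 11e^(10x).


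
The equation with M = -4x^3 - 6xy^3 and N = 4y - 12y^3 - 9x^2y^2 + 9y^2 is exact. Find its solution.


Check exactness: ∂M/∂y = -18xy^2 and ∂N/∂x = -18xy^2; equal, so the equation is exact.
Integrate M with respect to x (treating y as constant): ∫M dx = -x^4 - 3x^2y^3 + h(y).
Differentiate w.r.t. y and set equal to N: the x-dependent terms already match, leaving h'(y) = 4y - 12y^3 + 9y^2. Integrate: h(y) = 2y^2 - 3y^4 + 3y^3.
So F(x,y) = 2y^2 - 3y^4 - x^4 - 3x^2y^3 + 3y^3.
General solution: 2y^2 - 3y^4 - x^4 - 3x^2y^3 + 3y^3 = C.


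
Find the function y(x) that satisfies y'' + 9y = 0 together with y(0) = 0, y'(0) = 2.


Characteristic roots of r² + 9 = 0 are ±3i, so y = C₁cos(3x) + C₂sin(3x).
Apply y(0) = 0: C₁ = 0. Differentiate and apply y'(0) = 2: 3·C₂ = 2, so C₂ = 2/3.
Particular solution: y = (2/3)sin(3x).


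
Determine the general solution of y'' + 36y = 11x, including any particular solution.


Homogeneous: r² + 36 = 0 ⇒ r = ±6i, y_h = C₁cos(6x) + C₂sin(6x).
Polynomial forcing; try y_p = Ax + B. Then y_p'' + 36 y_p = 36(Ax + B) = 11x, so B = 0 and A = 11/36.
General solution: y = C₁cos(6x) + C₂sin(6x) + (11/36)x.


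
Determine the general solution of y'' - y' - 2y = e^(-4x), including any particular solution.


Characteristic roots of r² - r - 2 = 0 are -1, 2.
y_h = C₁e^(-x) + C₂e^(2x).
Forcing exponent -4 is not a characteristic root; try y_p = Ae^(-4x).
Substitute: A·(16 + (-1)·-4 + (-2)) = A·18 = 1, so A = 1/18.
General solution: y = C₁e^(-x) + C₂e^(2x) + (1/18)e^(-4x).


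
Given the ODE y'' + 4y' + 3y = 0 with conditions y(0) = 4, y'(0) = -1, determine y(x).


Characteristic roots of r² + 4r + 3 = 0 are -3, -1.
General solution y = c₁ e^(-3x) + c₂ e^(-x).
Apply y(0) = 4: c₁ + c₂ = 4. Apply y'(0) = -1: -3 c₁ - 1 c₂ = -1.
Solve: c₁ = -3/2, c₂ = 11/2.
Particular solution: y = -(3/2)e^(-3x) + (11/2)e^(-x).


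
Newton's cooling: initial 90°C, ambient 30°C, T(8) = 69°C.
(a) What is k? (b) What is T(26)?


Newton's law: T(t) = T_a + (T₀ - T_a)e^(-kt).
(a) Use T(8) = 69: (69 - 30)/(90 - 30) = e^(-k·8), so k = -ln(0.650)/8 ≈ 0.0538.
(b) Apply k to t = 26: T(26) = 30 + (60)e^(-1.400) ≈ 44.8°C.


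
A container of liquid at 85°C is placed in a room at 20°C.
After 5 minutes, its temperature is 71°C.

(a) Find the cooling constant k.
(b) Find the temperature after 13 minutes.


Newton's law: T(t) = T_a + (T₀ - T_a)e^(-kt).
(a) Use T(5) = 71: (71 - 20)/(85 - 20) = e^(-k·5), so k = -ln(0.785)/5 ≈ 0.0485.
(b) Apply k to t = 13: T(13) = 20 + (65)e^(-0.631) ≈ 54.6°C.


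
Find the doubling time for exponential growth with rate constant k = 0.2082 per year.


Exponential growth: P(t) = P₀ e^(0.2082t). Set P(t)/P₀ = 2: e^(0.2082t) = 2.
Solve: t = ln(2)/0.2082 ≈ 3.33 years.


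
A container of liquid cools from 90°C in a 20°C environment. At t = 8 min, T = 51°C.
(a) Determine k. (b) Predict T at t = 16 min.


Newton's law: T(t) = T_a + (T₀ - T_a)e^(-kt).
(a) Use T(8) = 51: (51 - 20)/(90 - 20) = e^(-k·8), so k = -ln(0.443)/8 ≈ 0.1018.
(b) Apply k to t = 16: T(16) = 20 + (70)e^(-1.629) ≈ 33.7°C.


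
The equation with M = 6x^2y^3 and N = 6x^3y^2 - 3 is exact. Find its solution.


Check exactness: ∂M/∂y = 18x^2y^2 and ∂N/∂x = 18x^2y^2; equal, so the equation is exact.
Integrate M with respect to x (treating y as constant): ∫M dx = 2x^3y^3 + h(y).
Differentiate w.r.t. y and set equal to N: the x-dependent terms already match, leaving h'(y) = -3. Integrate: h(y) = -3y.
So F(x,y) = 2x^3y^3 - 3y.
General solution: 2x^3y^3 - 3y = C.


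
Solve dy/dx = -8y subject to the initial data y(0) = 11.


General solution of y' = -8y is y = Ce^(-8x).
Apply y(0) = 11: C = 11.
Particular solution: y = 11e^(-8x).


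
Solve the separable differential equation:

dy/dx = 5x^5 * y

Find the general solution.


Separate variables: dy/y = 5x^5 dx.
Integrate: ln|y| = (5/6)x^6 + C₀.
Exponentiate: y = Ce^((5/6)x^6).


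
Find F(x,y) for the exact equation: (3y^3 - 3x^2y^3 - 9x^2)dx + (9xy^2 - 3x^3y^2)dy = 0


Check exactness: ∂M/∂y = 9y^2 - 9x^2y^2 and ∂N/∂x = 9y^2 - 9x^2y^2; equal, so the equation is exact.
Integrate M with respect to x (treating y as constant): ∫M dx = 3xy^3 - x^3y^3 - 3x^3 + h(y).
Differentiate w.r.t. y and set equal to N: all terms match, so h'(y) = 0 and h is a constant absorbed into C.
General solution: 3xy^3 - x^3y^3 - 3x^3 = C.


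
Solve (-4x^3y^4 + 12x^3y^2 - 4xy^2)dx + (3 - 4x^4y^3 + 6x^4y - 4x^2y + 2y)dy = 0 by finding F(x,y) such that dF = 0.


Check exactness: ∂M/∂y = -16x^3y^3 + 24x^3y - 8xy and ∂N/∂x = -16x^3y^3 + 24x^3y - 8xy; equal, so the equation is exact.
Integrate M with respect to x (treating y as constant): ∫M dx = -x^4y^4 + 3x^4y^2 - 2x^2y^2 + h(y).
Differentiate w.r.t. y and set equal to N: the x-dependent terms already match, leaving h'(y) = 3 + 2y. Integrate: h(y) = 3y + y^2.
So F(x,y) = 3y - x^4y^4 + 3x^4y^2 - 2x^2y^2 + y^2.
General solution: 3y - x^4y^4 + 3x^4y^2 - 2x^2y^2 + y^2 = C.


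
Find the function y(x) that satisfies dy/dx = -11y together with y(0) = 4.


General solution of y' = -11y is y = Ce^(-11x).
Apply y(0) = 4: C = 4.
Particular solution: y = 4e^(-11x).


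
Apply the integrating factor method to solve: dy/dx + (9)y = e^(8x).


P(x) = 9 ⇒ μ = e^(9x).
(μ y)' = e^(17x) ⇒ μ y = e^(17x)/17 + C.
Divide by μ: y = (1/17)e^(8x) + Ce^(-9x).


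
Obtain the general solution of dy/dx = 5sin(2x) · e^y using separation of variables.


Separate: e^(-y) dy = 5sin(2x) dx.
Integrate: -e^(-y) = -(5/2)cos(2x) + C₀.
Rearrange: e^(-y) = (5/2)cos(2x) + C.


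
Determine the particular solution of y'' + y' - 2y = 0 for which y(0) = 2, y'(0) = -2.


Characteristic roots of r² + r - 2 = 0 are -2, 1.
General solution y = c₁ e^(-2x) + c₂ e^(x).
Apply y(0) = 2: c₁ + c₂ = 2. Apply y'(0) = -2: -2 c₁ + 1 c₂ = -2.
Solve: c₁ = 4/3, c₂ = 2/3.
Particular solution: y = (4/3)e^(-2x) + (2/3)e^(x).


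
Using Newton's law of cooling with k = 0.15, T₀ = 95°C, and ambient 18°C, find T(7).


Newton's law: dT/dt = -k(T - T_a) has solution T(t) = T_a + (T₀ - T_a)e^(-kt).
Plug in T_a = 18, T₀ = 95, k = 0.15, t = 7: T(7) = 18 + (77)e^(-1.05) ≈ 44.9°C.


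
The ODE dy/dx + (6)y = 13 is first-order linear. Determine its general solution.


P(x) = 6, Q(x) = 13; integrating factor μ = e^(6x).
(μ y)' = 13e^(6x) ⇒ μ y = (13/6)e^(6x) + C.
Divide by μ: y = 13/6 + Ce^(-6x).


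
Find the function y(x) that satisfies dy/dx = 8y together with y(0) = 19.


General solution of y' = 8y is y = Ce^(8x).
Apply y(0) = 19: C = 19.
Particular solution: y = 19e^(8x).


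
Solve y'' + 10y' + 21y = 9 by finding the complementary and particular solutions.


Characteristic roots of r² + 10r + 21 = 0 are -3, -7.
y_h = C₁e^(-3x) + C₂e^(-7x).
Constant forcing; try y_p = A. Then 21A = 9 ⇒ A = 3/7.
General solution: y = C₁e^(-3x) + C₂e^(-7x) + 3/7.


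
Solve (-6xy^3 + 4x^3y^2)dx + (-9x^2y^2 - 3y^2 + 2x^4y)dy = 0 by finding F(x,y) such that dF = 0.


Check exactness: ∂M/∂y = -18xy^2 + 8x^3y and ∂N/∂x = -18xy^2 + 8x^3y; equal, so the equation is exact.
Integrate M with respect to x (treating y as constant): ∫M dx = -3x^2y^3 + x^4y^2 + h(y).
Differentiate w.r.t. y and set equal to N: the x-dependent terms already match, leaving h'(y) = -3y^2. Integrate: h(y) = -y^3.
So F(x,y) = -3x^2y^3 - y^3 + x^4y^2.
General solution: -3x^2y^3 - y^3 + x^4y^2 = C.


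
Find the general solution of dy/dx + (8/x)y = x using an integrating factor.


P(x) = 8/x ⇒ μ = x^8.
(x^8 y)' = x^9 ⇒ x^8 y = x^10/(10) + C.
Solve for y: y = (1/10)x^2 + C/x^8.


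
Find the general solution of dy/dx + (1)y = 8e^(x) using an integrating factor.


P(x) = 1 ⇒ μ = e^(x).
(μ y)' = 8e^(2x) ⇒ μ y = (8/2)e^(2x) + C.
Divide by μ: y = 4e^(x) + Ce^(-x).


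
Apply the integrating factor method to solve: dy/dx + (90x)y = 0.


P(x) = 90x ⇒ μ = e^(45x²).
Q(x) = 0 so μ y is constant: y = Ce^(-45x²).


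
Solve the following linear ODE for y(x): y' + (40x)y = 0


P(x) = 40x ⇒ μ = e^(20x²).
Q(x) = 0 so μ y is constant: y = Ce^(-20x²).


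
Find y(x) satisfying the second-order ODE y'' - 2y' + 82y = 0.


Characteristic equation: r² - 2r + 82 = 0.
Discriminant is negative; roots r = 1 ± 9i (complex conjugate pair).
General solution uses e^(α x)(C₁ cos(β x) + C₂ sin(β x)): y = e^(x)(C₁cos(9x) + C₂sin(9x)).


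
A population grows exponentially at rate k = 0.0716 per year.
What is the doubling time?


Exponential growth: P(t) = P₀ e^(0.0716t). Set P(t)/P₀ = 2: e^(0.0716t) = 2.
Solve: t = ln(2)/0.0716 ≈ 9.68 years.


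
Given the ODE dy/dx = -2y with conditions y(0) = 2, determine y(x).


General solution of y' = -2y is y = Ce^(-2x).
Apply y(0) = 2: C = 2.
Particular solution: y = 2e^(-2x).


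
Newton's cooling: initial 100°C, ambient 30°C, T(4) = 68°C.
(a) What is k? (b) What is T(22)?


Newton's law: T(t) = T_a + (T₀ - T_a)e^(-kt).
(a) Use T(4) = 68: (68 - 30)/(100 - 30) = e^(-k·4), so k = -ln(0.543)/4 ≈ 0.1527.
(b) Apply k to t = 22: T(22) = 30 + (70)e^(-3.360) ≈ 32.4°C.


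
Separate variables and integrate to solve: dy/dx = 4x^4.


Integrate both sides with respect to x: y = ∫ 4x^4 dx = (4/5)x^5 + C.


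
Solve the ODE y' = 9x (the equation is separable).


Integrate both sides with respect to x: y = ∫ 9x dx = (9/2)x^2 + C.


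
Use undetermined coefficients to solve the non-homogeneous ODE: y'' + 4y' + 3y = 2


Characteristic roots of r² + 4r + 3 = 0 are -3, -1.
y_h = C₁e^(-3x) + C₂e^(-x).
Constant forcing; try y_p = A. Then 3A = 2 ⇒ A = 2/3.
General solution: y = C₁e^(-3x) + C₂e^(-x) + 2/3.


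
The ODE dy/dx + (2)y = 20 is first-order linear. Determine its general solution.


P(x) = 2, Q(x) = 20; integrating factor μ = e^(2x).
(μ y)' = 20e^(2x) ⇒ μ y = 10e^(2x) + C.
Divide by μ: y = 10 + Ce^(-2x).


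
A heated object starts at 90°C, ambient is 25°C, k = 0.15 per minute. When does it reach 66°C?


From T(t) = T_a + (T₀ - T_a)e^(-kt), set T(t) = 66:
(66 - 25) / (90 - 25) = e^(-0.15t), so t = -ln(0.631)/0.15 ≈ 3.1 minutes.


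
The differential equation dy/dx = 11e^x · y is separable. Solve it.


Separate variables: dy/y = 11e^x dx.
Integrate: ln|y| = 11e^x + C₀.
Exponentiate: y = Ce^(11e^x).


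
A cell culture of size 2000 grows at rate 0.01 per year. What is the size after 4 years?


The ODE dP/dt = 0.01P has solution P(t) = P(0)e^(0.01t).
Substitute P(0) = 2000 and t = 4: P(4) = 2000 e^(0.04) ≈ 2082.


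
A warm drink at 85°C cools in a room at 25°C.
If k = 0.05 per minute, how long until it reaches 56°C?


From T(t) = T_a + (T₀ - T_a)e^(-kt), set T(t) = 56:
(56 - 25) / (85 - 25) = e^(-0.05t), so t = -ln(0.517)/0.05 ≈ 13.2 minutes.


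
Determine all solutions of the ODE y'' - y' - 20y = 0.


Characteristic equation: r² - r - 20 = 0.
Factor: (r - 5)(r + 4) = 0 ⇒ r = 5, -4 (distinct real).
General solution: y = C₁e^(5x) + C₂e^(-4x).


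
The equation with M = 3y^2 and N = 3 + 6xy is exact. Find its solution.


Check exactness: ∂M/∂y = 6y and ∂N/∂x = 6y; equal, so the equation is exact.
Integrate M with respect to x (treating y as constant): ∫M dx = 3xy^2 + h(y).
Differentiate w.r.t. y and set equal to N: the x-dependent terms already match, leaving h'(y) = 3. Integrate: h(y) = 3y.
So F(x,y) = 3y + 3xy^2.
General solution: 3y + 3xy^2 = C.


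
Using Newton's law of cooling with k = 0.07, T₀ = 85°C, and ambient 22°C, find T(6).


Newton's law: dT/dt = -k(T - T_a) has solution T(t) = T_a + (T₀ - T_a)e^(-kt).
Plug in T_a = 22, T₀ = 85, k = 0.07, t = 6: T(6) = 22 + (63)e^(-0.42) ≈ 63.4°C.


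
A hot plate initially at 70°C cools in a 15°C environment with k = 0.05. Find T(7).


Newton's law: dT/dt = -k(T - T_a) has solution T(t) = T_a + (T₀ - T_a)e^(-kt).
Plug in T_a = 15, T₀ = 70, k = 0.05, t = 7: T(7) = 15 + (55)e^(-0.35) ≈ 53.8°C.


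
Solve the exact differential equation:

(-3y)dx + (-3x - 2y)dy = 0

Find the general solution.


Check exactness: ∂M/∂y = -3 and ∂N/∂x = -3; equal, so the equation is exact.
Integrate M with respect to x (treating y as constant): ∫M dx = -3xy + h(y).
Differentiate w.r.t. y and set equal to N: the x-dependent terms already match, leaving h'(y) = -2y. Integrate: h(y) = -y^2.
So F(x,y) = -3xy - y^2.
General solution: -3xy - y^2 = C.


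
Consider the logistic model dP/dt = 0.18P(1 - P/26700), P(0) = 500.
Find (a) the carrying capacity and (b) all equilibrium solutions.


Logistic ODE dP/dt = 0.18P(1 - P/26700) has equilibria where dP/dt = 0, i.e. P = 0 or P = 26700.
The coefficient (1 - P/K) = 0 when P = K, identifying K = 26700 as the carrying capacity.
(a) K = 26700; (b) equilibria P = 0 and P = 26700.


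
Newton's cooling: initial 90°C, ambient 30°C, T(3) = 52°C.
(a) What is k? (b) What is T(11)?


Newton's law: T(t) = T_a + (T₀ - T_a)e^(-kt).
(a) Use T(3) = 52: (52 - 30)/(90 - 30) = e^(-k·3), so k = -ln(0.367)/3 ≈ 0.3344.
(b) Apply k to t = 11: T(11) = 30 + (60)e^(-3.679) ≈ 31.5°C.


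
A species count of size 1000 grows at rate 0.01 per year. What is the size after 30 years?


The ODE dP/dt = 0.01P has solution P(t) = P(0)e^(0.01t).
Substitute P(0) = 1000 and t = 30: P(30) = 1000 e^(0.30) ≈ 1350.


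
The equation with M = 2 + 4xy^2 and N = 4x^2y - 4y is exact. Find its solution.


Check exactness: ∂M/∂y = 8xy and ∂N/∂x = 8xy; equal, so the equation is exact.
Integrate M with respect to x (treating y as constant): ∫M dx = 2x + 2x^2y^2 + h(y).
Differentiate w.r.t. y and set equal to N: the x-dependent terms already match, leaving h'(y) = -4y. Integrate: h(y) = -2y^2.
So F(x,y) = 2x + 2x^2y^2 - 2y^2.
General solution: 2x + 2x^2y^2 - 2y^2 = C.


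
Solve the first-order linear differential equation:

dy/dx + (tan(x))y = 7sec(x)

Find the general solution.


P(x) = tan(x) ⇒ μ = e^(∫tan(x)dx) = sec(x).
(sec(x) y)' = 7sec²(x) ⇒ sec(x) y = 7tan(x) + C.
Multiply by cos(x): y = 7sin(x) + C·cos(x).


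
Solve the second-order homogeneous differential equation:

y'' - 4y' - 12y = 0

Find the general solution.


Characteristic equation: r² - 4r - 12 = 0.
Factor: (r - 6)(r + 2) = 0 ⇒ r = 6, -2 (distinct real).
General solution: y = C₁e^(6x) + C₂e^(-2x).


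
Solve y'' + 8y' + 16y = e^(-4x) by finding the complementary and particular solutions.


Characteristic polynomial (r + 4)² = 0; repeated root r = -4.
y_h = (C₁ + C₂x)e^(-4x). Forcing matches the repeated root (resonance), so try y_p = Ax² e^(-4x).
Substitute and solve for A: 2A = 1, so A = 1/2.
General solution: y = (C₁ + C₂x + (1/2)x²)e^(-4x).


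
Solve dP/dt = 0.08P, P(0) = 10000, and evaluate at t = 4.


The ODE dP/dt = 0.08P has solution P(t) = P(0)e^(0.08t).
Substitute P(0) = 10000 and t = 4: P(4) = 10000 e^(0.32) ≈ 13771.


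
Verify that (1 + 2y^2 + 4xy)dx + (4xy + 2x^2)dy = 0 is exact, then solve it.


Check exactness: ∂M/∂y = 4y + 4x and ∂N/∂x = 4y + 4x; equal, so the equation is exact.
Integrate M with respect to x (treating y as constant): ∫M dx = x + 2xy^2 + 2x^2y + h(y).
Differentiate w.r.t. y and set equal to N: all terms match, so h'(y) = 0 and h is a constant absorbed into C.
General solution: x + 2xy^2 + 2x^2y = C.


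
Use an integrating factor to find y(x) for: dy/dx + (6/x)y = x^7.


P(x) = 6/x ⇒ μ = x^6.
(x^6 y)' = x^6·x^7 = x^13.
Integrate: x^6 y = x^14/(14) + C.
Solve for y: y = (1/14)x^8 + C/x^6.


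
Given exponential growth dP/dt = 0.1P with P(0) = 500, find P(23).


The ODE dP/dt = 0.1P has solution P(t) = P(0)e^(0.1t).
Substitute P(0) = 500 and t = 23: P(23) = 500 e^(2.30) ≈ 4987.


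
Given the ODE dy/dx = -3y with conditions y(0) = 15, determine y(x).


General solution of y' = -3y is y = Ce^(-3x).
Apply y(0) = 15: C = 15.
Particular solution: y = 15e^(-3x).


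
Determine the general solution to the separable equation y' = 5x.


Integrate both sides with respect to x: y = ∫ 5x dx = (5/2)x^2 + C.


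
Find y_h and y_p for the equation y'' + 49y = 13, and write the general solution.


Homogeneous part: r² + 49 = 0 ⇒ r = ±7i, so y_h = C₁cos(7x) + C₂sin(7x).
Try constant y_p = A; plug in: 49A = 13 ⇒ A = 13/49.
General solution: y = C₁cos(7x) + C₂sin(7x) + 13/49.


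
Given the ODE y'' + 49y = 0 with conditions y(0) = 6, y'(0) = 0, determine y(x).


Characteristic roots of r² + 49 = 0 are ±7i, so y = C₁cos(7x) + C₂sin(7x).
Apply y(0) = 6: C₁ = 6. Differentiate and apply y'(0) = 0: 7·C₂ = 0, so C₂ = 0.
Particular solution: y = 6cos(7x).


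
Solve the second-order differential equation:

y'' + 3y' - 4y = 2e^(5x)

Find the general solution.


Characteristic roots of r² + 3r - 4 = 0 are 1, -4.
y_h = C₁e^(x) + C₂e^(-4x).
Forcing exponent 5 is not a characteristic root; try y_p = Ae^(5x).
Substitute: A·(25 + (3)·5 + (-4)) = A·36 = 2, so A = 1/18.
General solution: y = C₁e^(x) + C₂e^(-4x) + (1/18)e^(5x).


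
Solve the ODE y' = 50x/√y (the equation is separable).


Separate: √y dy = 50x dx.
Integrate: (2/3)y^(3/2) = 25x² + C.


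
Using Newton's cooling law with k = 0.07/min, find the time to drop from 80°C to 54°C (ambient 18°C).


From T(t) = T_a + (T₀ - T_a)e^(-kt), set T(t) = 54:
(54 - 18) / (80 - 18) = e^(-0.07t), so t = -ln(0.581)/0.07 ≈ 7.8 minutes.


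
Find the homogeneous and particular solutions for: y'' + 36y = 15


Homogeneous part: r² + 36 = 0 ⇒ r = ±6i, so y_h = C₁cos(6x) + C₂sin(6x).
Try constant y_p = A; plug in: 36A = 15 ⇒ A = 5/12.
General solution: y = C₁cos(6x) + C₂sin(6x) + 5/12.


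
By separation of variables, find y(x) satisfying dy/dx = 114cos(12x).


g(y) = 1, so integrate directly: y = ∫ 114cos(12x) dx = (19/2)sin(12x) + C.


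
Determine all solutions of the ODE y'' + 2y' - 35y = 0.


Characteristic equation: r² + 2r - 35 = 0.
Factor: (r - 5)(r + 7) = 0 ⇒ r = 5, -7 (distinct real).
General solution: y = C₁e^(5x) + C₂e^(-7x).


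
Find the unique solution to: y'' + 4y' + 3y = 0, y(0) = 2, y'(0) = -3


Characteristic roots of r² + 4r + 3 = 0 are -1, -3.
General solution y = c₁ e^(-x) + c₂ e^(-3x).
Apply y(0) = 2: c₁ + c₂ = 2. Apply y'(0) = -3: -1 c₁ - 3 c₂ = -3.
Solve: c₁ = 3/2, c₂ = 1/2.
Particular solution: y = (3/2)e^(-x) + (1/2)e^(-3x).


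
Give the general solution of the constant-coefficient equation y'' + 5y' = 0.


Characteristic equation: r² + 5r = 0.
Factor: (r + 5)(r - 0) = 0 ⇒ r = -5, 0 (distinct real).
General solution: y = C₁e^(-5x) + C₂.


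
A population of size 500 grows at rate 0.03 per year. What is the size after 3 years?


The ODE dP/dt = 0.03P has solution P(t) = P(0)e^(0.03t).
Substitute P(0) = 500 and t = 3: P(3) = 500 e^(0.09) ≈ 547.


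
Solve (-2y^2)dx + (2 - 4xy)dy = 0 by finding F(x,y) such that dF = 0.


Check exactness: ∂M/∂y = -4y and ∂N/∂x = -4y; equal, so the equation is exact.
Integrate M with respect to x (treating y as constant): ∫M dx = -2xy^2 + h(y).
Differentiate w.r.t. y and set equal to N: the x-dependent terms already match, leaving h'(y) = 2. Integrate: h(y) = 2y.
So F(x,y) = 2y - 2xy^2.
General solution: 2y - 2xy^2 = C.


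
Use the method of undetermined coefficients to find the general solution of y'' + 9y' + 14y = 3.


Characteristic roots of r² + 9r + 14 = 0 are -7, -2.
y_h = C₁e^(-7x) + C₂e^(-2x).
Constant forcing; try y_p = A. Then 14A = 3 ⇒ A = 3/14.
General solution: y = C₁e^(-7x) + C₂e^(-2x) + 3/14.


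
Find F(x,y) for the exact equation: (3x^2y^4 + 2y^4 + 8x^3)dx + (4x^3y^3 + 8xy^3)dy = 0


Check exactness: ∂M/∂y = 12x^2y^3 + 8y^3 and ∂N/∂x = 12x^2y^3 + 8y^3; equal, so the equation is exact.
Integrate M with respect to x (treating y as constant): ∫M dx = x^3y^4 + 2xy^4 + 2x^4 + h(y).
Differentiate w.r.t. y and set equal to N: all terms match, so h'(y) = 0 and h is a constant absorbed into C.
General solution: x^3y^4 + 2xy^4 + 2x^4 = C.


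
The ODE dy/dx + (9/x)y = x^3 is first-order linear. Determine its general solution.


P(x) = 9/x ⇒ μ = x^9.
(x^9 y)' = x^12 ⇒ x^9 y = x^13/(13) + C.
Solve for y: y = (1/13)x^4 + C/x^9.


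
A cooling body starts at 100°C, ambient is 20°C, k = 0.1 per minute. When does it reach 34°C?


From T(t) = T_a + (T₀ - T_a)e^(-kt), set T(t) = 34:
(34 - 20) / (100 - 20) = e^(-0.1t), so t = -ln(0.175)/0.1 ≈ 17.4 minutes.


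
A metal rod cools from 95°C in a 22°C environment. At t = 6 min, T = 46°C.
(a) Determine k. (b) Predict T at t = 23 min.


Newton's law: T(t) = T_a + (T₀ - T_a)e^(-kt).
(a) Use T(6) = 46: (46 - 22)/(95 - 22) = e^(-k·6), so k = -ln(0.329)/6 ≈ 0.1854.
(b) Apply k to t = 23: T(23) = 22 + (73)e^(-4.264) ≈ 23.0°C.


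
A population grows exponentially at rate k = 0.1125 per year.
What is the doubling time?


Exponential growth: P(t) = P₀ e^(0.1125t). Set P(t)/P₀ = 2: e^(0.1125t) = 2.
Solve: t = ln(2)/0.1125 ≈ 6.16 years.


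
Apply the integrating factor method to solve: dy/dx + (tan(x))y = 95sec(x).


P(x) = tan(x) ⇒ μ = e^(∫tan(x)dx) = sec(x).
(sec(x) y)' = 95sec²(x) ⇒ sec(x) y = 95tan(x) + C.
Multiply by cos(x): y = 95sin(x) + C·cos(x).


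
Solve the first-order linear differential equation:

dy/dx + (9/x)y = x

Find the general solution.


P(x) = 9/x ⇒ μ = x^9.
(x^9 y)' = x^10 ⇒ x^9 y = x^11/(11) + C.
Solve for y: y = (1/11)x^2 + C/x^9.


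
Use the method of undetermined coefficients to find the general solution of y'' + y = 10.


Homogeneous part: r² + 1 = 0 ⇒ r = ±1i, so y_h = C₁cos(x) + C₂sin(x).
Try constant y_p = A; plug in: 1A = 10 ⇒ A = 10.
General solution: y = C₁cos(x) + C₂sin(x) + 10.


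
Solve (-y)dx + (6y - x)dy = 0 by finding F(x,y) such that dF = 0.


Check exactness: ∂M/∂y = -1 and ∂N/∂x = -1; equal, so the equation is exact.
Integrate M with respect to x (treating y as constant): ∫M dx = -xy + h(y).
Differentiate w.r.t. y and set equal to N: the x-dependent terms already match, leaving h'(y) = 6y. Integrate: h(y) = 3y^2.
So F(x,y) = 3y^2 - xy.
General solution: 3y^2 - xy = C.


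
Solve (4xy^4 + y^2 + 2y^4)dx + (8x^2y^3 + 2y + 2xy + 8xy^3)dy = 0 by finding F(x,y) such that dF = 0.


Check exactness: ∂M/∂y = 16xy^3 + 2y + 8y^3 and ∂N/∂x = 16xy^3 + 2y + 8y^3; equal, so the equation is exact.
Integrate M with respect to x (treating y as constant): ∫M dx = 2x^2y^4 + xy^2 + 2xy^4 + h(y).
Differentiate w.r.t. y and set equal to N: the x-dependent terms already match, leaving h'(y) = 2y. Integrate: h(y) = y^2.
So F(x,y) = 2x^2y^4 + y^2 + xy^2 + 2xy^4.
General solution: 2x^2y^4 + y^2 + xy^2 + 2xy^4 = C.


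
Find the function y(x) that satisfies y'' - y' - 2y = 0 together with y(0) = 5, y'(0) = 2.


Characteristic roots of r² - r - 2 = 0 are 2, -1.
General solution y = c₁ e^(2x) + c₂ e^(-x).
Apply y(0) = 5: c₁ + c₂ = 5. Apply y'(0) = 2: 2 c₁ - 1 c₂ = 2.
Solve: c₁ = 7/3, c₂ = 8/3.
Particular solution: y = (7/3)e^(2x) + (8/3)e^(-x).


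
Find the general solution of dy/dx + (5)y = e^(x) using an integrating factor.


P(x) = 5 ⇒ μ = e^(5x).
(μ y)' = e^(6x) ⇒ μ y = e^(6x)/6 + C.
Divide by μ: y = (1/6)e^(x) + Ce^(-5x).


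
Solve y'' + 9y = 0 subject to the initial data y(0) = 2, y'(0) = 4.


Characteristic roots of r² + 9 = 0 are ±3i, so y = C₁cos(3x) + C₂sin(3x).
Apply y(0) = 2: C₁ = 2. Differentiate and apply y'(0) = 4: 3·C₂ = 4, so C₂ = 4/3.
Particular solution: y = 2cos(3x) + (4/3)sin(3x).


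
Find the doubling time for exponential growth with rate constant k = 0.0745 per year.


Exponential growth: P(t) = P₀ e^(0.0745t). Set P(t)/P₀ = 2: e^(0.0745t) = 2.
Solve: t = ln(2)/0.0745 ≈ 9.30 years.


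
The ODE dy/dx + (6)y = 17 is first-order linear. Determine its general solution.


P(x) = 6, Q(x) = 17; integrating factor μ = e^(6x).
(μ y)' = 17e^(6x) ⇒ μ y = (17/6)e^(6x) + C.
Divide by μ: y = 17/6 + Ce^(-6x).


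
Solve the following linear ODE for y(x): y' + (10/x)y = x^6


P(x) = 10/x ⇒ μ = x^10.
(x^10 y)' = x^16 ⇒ x^10 y = x^17/(17) + C.
Solve for y: y = (1/17)x^7 + C/x^10.


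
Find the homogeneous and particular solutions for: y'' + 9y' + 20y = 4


Characteristic roots of r² + 9r + 20 = 0 are -4, -5.
y_h = C₁e^(-4x) + C₂e^(-5x).
Constant forcing; try y_p = A. Then 20A = 4 ⇒ A = 1/5.
General solution: y = C₁e^(-4x) + C₂e^(-5x) + 1/5.


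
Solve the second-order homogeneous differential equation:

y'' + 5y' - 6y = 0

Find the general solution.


Characteristic equation: r² + 5r - 6 = 0.
Factor: (r - 1)(r + 6) = 0 ⇒ r = 1, -6 (distinct real).
General solution: y = C₁e^(x) + C₂e^(-6x).


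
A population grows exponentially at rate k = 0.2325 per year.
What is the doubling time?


Exponential growth: P(t) = P₀ e^(0.2325t). Set P(t)/P₀ = 2: e^(0.2325t) = 2.
Solve: t = ln(2)/0.2325 ≈ 2.98 years.


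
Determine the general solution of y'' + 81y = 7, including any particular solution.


Homogeneous part: r² + 81 = 0 ⇒ r = ±9i, so y_h = C₁cos(9x) + C₂sin(9x).
Try constant y_p = A; plug in: 81A = 7 ⇒ A = 7/81.
General solution: y = C₁cos(9x) + C₂sin(9x) + 7/81.


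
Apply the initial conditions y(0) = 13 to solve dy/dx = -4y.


General solution of y' = -4y is y = Ce^(-4x).
Apply y(0) = 13: C = 13.
Particular solution: y = 13e^(-4x).


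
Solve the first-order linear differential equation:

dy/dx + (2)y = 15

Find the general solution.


P(x) = 2, Q(x) = 15; integrating factor μ = e^(2x).
(μ y)' = 15e^(2x) ⇒ μ y = (15/2)e^(2x) + C.
Divide by μ: y = 15/2 + Ce^(-2x).


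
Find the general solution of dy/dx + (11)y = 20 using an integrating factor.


P(x) = 11, Q(x) = 20; integrating factor μ = e^(11x).
(μ y)' = 20e^(11x) ⇒ μ y = (20/11)e^(11x) + C.
Divide by μ: y = 20/11 + Ce^(-11x).


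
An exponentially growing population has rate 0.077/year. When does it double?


Exponential growth: P(t) = P₀ e^(0.077t). Set P(t)/P₀ = 2: e^(0.077t) = 2.
Solve: t = ln(2)/0.077 ≈ 9.00 years.


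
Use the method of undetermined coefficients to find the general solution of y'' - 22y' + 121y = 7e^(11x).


Characteristic polynomial (r - 11)² = 0; repeated root r = 11.
y_h = (C₁ + C₂x)e^(11x). Forcing matches the repeated root (resonance), so try y_p = Ax² e^(11x).
Substitute and solve for A: 2A = 7, so A = 7/2.
General solution: y = (C₁ + C₂x + (7/2)x²)e^(11x).


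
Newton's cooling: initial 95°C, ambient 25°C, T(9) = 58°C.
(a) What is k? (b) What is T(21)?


Newton's law: T(t) = T_a + (T₀ - T_a)e^(-kt).
(a) Use T(9) = 58: (58 - 25)/(95 - 25) = e^(-k·9), so k = -ln(0.471)/9 ≈ 0.0836.
(b) Apply k to t = 21: T(21) = 25 + (70)e^(-1.755) ≈ 37.1°C.


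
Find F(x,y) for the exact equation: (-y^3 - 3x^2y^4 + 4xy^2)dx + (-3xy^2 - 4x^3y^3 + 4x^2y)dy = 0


Check exactness: ∂M/∂y = -3y^2 - 12x^2y^3 + 8xy and ∂N/∂x = -3y^2 - 12x^2y^3 + 8xy; equal, so the equation is exact.
Integrate M with respect to x (treating y as constant): ∫M dx = -xy^3 - x^3y^4 + 2x^2y^2 + h(y).
Differentiate w.r.t. y and set equal to N: all terms match, so h'(y) = 0 and h is a constant absorbed into C.
General solution: -xy^3 - x^3y^4 + 2x^2y^2 = C.


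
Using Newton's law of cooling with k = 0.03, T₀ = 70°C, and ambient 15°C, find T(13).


Newton's law: dT/dt = -k(T - T_a) has solution T(t) = T_a + (T₀ - T_a)e^(-kt).
Plug in T_a = 15, T₀ = 70, k = 0.03, t = 13: T(13) = 15 + (55)e^(-0.39) ≈ 52.2°C.


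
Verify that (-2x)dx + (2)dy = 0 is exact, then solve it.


Check exactness: ∂M/∂y = 0 and ∂N/∂x = 0; equal, so the equation is exact.
Integrate M with respect to x (treating y as constant): ∫M dx = -x^2 + h(y).
Differentiate w.r.t. y and set equal to N: the x-dependent terms already match, leaving h'(y) = 2. Integrate: h(y) = 2y.
So F(x,y) = -x^2 + 2y.
General solution: -x^2 + 2y = C.


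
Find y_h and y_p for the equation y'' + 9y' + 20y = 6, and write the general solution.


Characteristic roots of r² + 9r + 20 = 0 are -4, -5.
y_h = C₁e^(-4x) + C₂e^(-5x).
Constant forcing; try y_p = A. Then 20A = 6 ⇒ A = 3/10.
General solution: y = C₁e^(-4x) + C₂e^(-5x) + 3/10.


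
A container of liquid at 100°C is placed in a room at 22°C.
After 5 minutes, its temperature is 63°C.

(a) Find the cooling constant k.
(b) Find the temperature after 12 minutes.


Newton's law: T(t) = T_a + (T₀ - T_a)e^(-kt).
(a) Use T(5) = 63: (63 - 22)/(100 - 22) = e^(-k·5), so k = -ln(0.526)/5 ≈ 0.1286.
(b) Apply k to t = 12: T(12) = 22 + (78)e^(-1.544) ≈ 38.7°C.


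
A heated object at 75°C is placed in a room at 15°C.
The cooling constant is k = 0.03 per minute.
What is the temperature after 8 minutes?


Newton's law: dT/dt = -k(T - T_a) has solution T(t) = T_a + (T₀ - T_a)e^(-kt).
Plug in T_a = 15, T₀ = 75, k = 0.03, t = 8: T(8) = 15 + (60)e^(-0.24) ≈ 62.2°C.


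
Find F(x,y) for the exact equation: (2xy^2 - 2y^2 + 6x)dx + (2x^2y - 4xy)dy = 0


Check exactness: ∂M/∂y = 4xy - 4y and ∂N/∂x = 4xy - 4y; equal, so the equation is exact.
Integrate M with respect to x (treating y as constant): ∫M dx = x^2y^2 - 2xy^2 + 3x^2 + h(y).
Differentiate w.r.t. y and set equal to N: all terms match, so h'(y) = 0 and h is a constant absorbed into C.
General solution: x^2y^2 - 2xy^2 + 3x^2 = C.


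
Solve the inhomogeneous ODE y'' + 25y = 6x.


Homogeneous: r² + 25 = 0 ⇒ r = ±5i, y_h = C₁cos(5x) + C₂sin(5x).
Polynomial forcing; try y_p = Ax + B. Then y_p'' + 25 y_p = 25(Ax + B) = 6x, so B = 0 and A = 6/25.
General solution: y = C₁cos(5x) + C₂sin(5x) + (6/25)x.


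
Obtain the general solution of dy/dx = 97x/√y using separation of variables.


Separate: √y dy = 97x dx.
Integrate: (2/3)y^(3/2) = (97/2)x² + C.


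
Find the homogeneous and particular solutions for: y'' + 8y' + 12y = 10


Characteristic roots of r² + 8r + 12 = 0 are -6, -2.
y_h = C₁e^(-6x) + C₂e^(-2x).
Constant forcing; try y_p = A. Then 12A = 10 ⇒ A = 5/6.
General solution: y = C₁e^(-6x) + C₂e^(-2x) + 5/6.


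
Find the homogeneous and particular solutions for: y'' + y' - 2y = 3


Characteristic roots of r² + r - 2 = 0 are 1, -2.
y_h = C₁e^(x) + C₂e^(-2x).
Forcing exponent 0 is not a characteristic root; try y_p = A.
Substitute: A·(0 + (1)·0 + (-2)) = A·-2 = 3, so A = -3/2.
General solution: y = C₁e^(x) + C₂e^(-2x) - 3/2.


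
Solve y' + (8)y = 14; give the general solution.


P(x) = 8, Q(x) = 14; integrating factor μ = e^(8x).
(μ y)' = 14e^(8x) ⇒ μ y = (7/4)e^(8x) + C.
Divide by μ: y = 7/4 + Ce^(-8x).


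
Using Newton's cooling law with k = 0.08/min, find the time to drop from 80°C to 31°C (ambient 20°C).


From T(t) = T_a + (T₀ - T_a)e^(-kt), set T(t) = 31:
(31 - 20) / (80 - 20) = e^(-0.08t), so t = -ln(0.183)/0.08 ≈ 21.2 minutes.


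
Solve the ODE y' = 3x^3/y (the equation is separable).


Separate variables: y dy = 3x^3 dx.
Integrate both sides: y²/2 = (3/4)x^4 + C₀.
Multiply by 2: y² = (3/2)x^4 + C.
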